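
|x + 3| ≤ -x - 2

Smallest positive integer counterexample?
Testing positive integers:
x = 1: LHS = |1 + 3| = |4| = 4, RHS = -1 - 2 = -3; 4 ≤ -3 — FAILS  ← smallest positive counterexample

Answer: x = 1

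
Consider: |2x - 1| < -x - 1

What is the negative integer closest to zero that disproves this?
Testing negative integers from -1 downward:
x = -1: LHS = |2·(-1) - 1| = |-3| = 3, RHS = -(-1) - 1 = 0; 3 < 0 — FAILS  ← closest negative counterexample to 0

Answer: x = -1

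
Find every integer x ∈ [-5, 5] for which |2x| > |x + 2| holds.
Holds for: {-5, -4, -3, -2, -1, 3, 4, 5}
Fails for: {0, 1, 2}

Answer: {-5, -4, -3, -2, -1, 3, 4, 5}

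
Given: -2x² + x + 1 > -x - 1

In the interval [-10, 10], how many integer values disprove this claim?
Counterexamples in [-10, 10]: {-10, -9, -8, -7, -6, -5, -4, -3, -2, -1, 2, 3, 4, 5, 6, 7, 8, 9, 10}.

Counting them gives 19 values.

Answer: 19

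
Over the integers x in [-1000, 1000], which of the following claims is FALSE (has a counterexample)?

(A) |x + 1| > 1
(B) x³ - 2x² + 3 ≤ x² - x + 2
(A) x = 0: LHS = |0 + 1| = |1| = 1; 1 > 1 — FAILS
(B) x = 0: LHS = 0³ - 2·0² + 3 = 3, RHS = 0² - 0 + 2 = 2; 3 ≤ 2 — FAILS

Answer: Both A and B are false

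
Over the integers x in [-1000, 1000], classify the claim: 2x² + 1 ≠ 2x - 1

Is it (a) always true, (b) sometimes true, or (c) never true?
Over all integers in [-1000, 1000], LHS − RHS is always positive; it is smallest at x = 0, where it equals 2:
x = 0: LHS = 2·0² + 1 = 1, RHS = 2·0 - 1 = -1; 1 ≠ -1 — holds
At the ends of the range:
x = -1000: LHS = 2·(-1000)² + 1 = 2000001, RHS = 2·(-1000) - 1 = -2001; 2000001 ≠ -2001 — holds
x = 1000: LHS = 2·1000² + 1 = 2000001, RHS = 2·1000 - 1 = 1999; 2000001 ≠ 1999 — holds
Hence LHS − RHS is never 0, i.e. the two sides are never equal, so the relation holds for every integer in [-1000, 1000].

No counterexample exists.

Answer: Always true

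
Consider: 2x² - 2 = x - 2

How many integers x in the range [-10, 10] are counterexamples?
Counterexamples in [-10, 10]: {-10, -9, -8, -7, -6, -5, -4, -3, -2, -1, 1, 2, 3, 4, 5, 6, 7, 8, 9, 10}.

Counting them gives 20 values.

Answer: 20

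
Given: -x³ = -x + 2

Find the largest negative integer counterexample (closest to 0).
Testing negative integers from -1 downward:
x = -1: LHS = -(-1)³ = 1, RHS = -(-1) + 2 = 3; 1 = 3 — FAILS  ← closest negative counterexample to 0

Answer: x = -1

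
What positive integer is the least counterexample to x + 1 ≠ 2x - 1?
Testing positive integers:
x = 1: LHS = 1 + 1 = 2, RHS = 2·1 - 1 = 1; 2 ≠ 1 — holds
x = 2: LHS = 2 + 1 = 3, RHS = 2·2 - 1 = 3; 3 ≠ 3 — FAILS  ← smallest positive counterexample

Answer: x = 2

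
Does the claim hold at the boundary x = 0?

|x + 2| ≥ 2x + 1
x = 0: LHS = |0 + 2| = |2| = 2, RHS = 2·0 + 1 = 1; 2 ≥ 1 — holds

The relation is satisfied at x = 0.

Answer: Yes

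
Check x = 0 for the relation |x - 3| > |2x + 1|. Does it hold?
x = 0: LHS = |0 - 3| = |-3| = 3, RHS = |2·0 + 1| = |1| = 1; 3 > 1 — holds

The relation is satisfied at x = 0.

Answer: Yes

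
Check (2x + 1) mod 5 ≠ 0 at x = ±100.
x = 100: LHS = (2·100 + 1) mod 5 = 201 mod 5 = 1; 1 ≠ 0 — holds
x = -100: LHS = (2·(-100) + 1) mod 5 = (-199) mod 5 = 1; 1 ≠ 0 — holds

Answer: Yes, holds for both x = 100 and x = -100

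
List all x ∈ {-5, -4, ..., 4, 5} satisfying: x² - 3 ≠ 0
Track d = LHS − RHS over the integers in [-5, 5]. Equality would need d = 0, but d changes sign only between consecutive integers, jumping over 0:
x = -2: LHS = (-2)² - 3 = 1; 1 ≠ 0 — holds  (d = 1)
x = -1: LHS = (-1)² - 3 = -2; -2 ≠ 0 — holds  (d = -2)
x = 1: LHS = 1² - 3 = -2; -2 ≠ 0 — holds  (d = -2)
x = 2: LHS = 2² - 3 = 1; 1 ≠ 0 — holds  (d = 1)
Away from these crossings d keeps a constant sign, and checking every integer in [-5, 5] confirms d ≠ 0 throughout. Hence the two sides are never equal, so the relation holds for every integer in [-5, 5].

Answer: All integers in [-5, 5]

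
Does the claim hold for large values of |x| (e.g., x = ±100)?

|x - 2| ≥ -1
x = 100: LHS = |100 - 2| = |98| = 98; 98 ≥ -1 — holds
x = -100: LHS = |(-100) - 2| = |-102| = 102; 102 ≥ -1 — holds

Answer: Yes, holds for both x = 100 and x = -100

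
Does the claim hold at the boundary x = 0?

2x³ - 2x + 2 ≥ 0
x = 0: LHS = 2·0³ - 2·0 + 2 = 2; 2 ≥ 0 — holds

The relation is satisfied at x = 0.

Answer: Yes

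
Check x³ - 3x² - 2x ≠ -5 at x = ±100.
x = 100: LHS = 100³ - 3·100² - 2·100 = 969800; 969800 ≠ -5 — holds
x = -100: LHS = (-100)³ - 3·(-100)² - 2·(-100) = -1029800; -1029800 ≠ -5 — holds

Answer: Yes, holds for both x = 100 and x = -100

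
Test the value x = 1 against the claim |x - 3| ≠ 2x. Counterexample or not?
Substitute x = 1 into the relation:
x = 1: LHS = |1 - 3| = |-2| = 2, RHS = 2·1 = 2; 2 ≠ 2 — FAILS

Since the claim fails at x = 1, this value is a counterexample.

Answer: Yes, x = 1 is a counterexample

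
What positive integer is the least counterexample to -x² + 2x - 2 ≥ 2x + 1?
Testing positive integers:
x = 1: LHS = -1² + 2·1 - 2 = -1, RHS = 2·1 + 1 = 3; -1 ≥ 3 — FAILS  ← smallest positive counterexample

Answer: x = 1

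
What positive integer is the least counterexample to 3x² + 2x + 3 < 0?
Testing positive integers:
x = 1: LHS = 3·1² + 2·1 + 3 = 8; 8 < 0 — FAILS  ← smallest positive counterexample

Answer: x = 1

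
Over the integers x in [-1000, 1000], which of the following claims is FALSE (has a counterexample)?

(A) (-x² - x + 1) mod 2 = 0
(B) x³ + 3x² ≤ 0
(A) x = 0: LHS = (-0² - 0 + 1) mod 2 = 1 mod 2 = 1; 1 = 0 — FAILS
(B) x = 1: LHS = 1³ + 3·1² = 4; 4 ≤ 0 — FAILS

Answer: Both A and B are false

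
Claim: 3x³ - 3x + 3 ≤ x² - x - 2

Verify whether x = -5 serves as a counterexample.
Substitute x = -5 into the relation:
x = -5: LHS = 3·(-5)³ - 3·(-5) + 3 = -357, RHS = (-5)² - (-5) - 2 = 28; -357 ≤ 28 — holds

The claim holds here, so x = -5 is not a counterexample. (A counterexample exists elsewhere, e.g. x = 0.)

Answer: No, x = -5 is not a counterexample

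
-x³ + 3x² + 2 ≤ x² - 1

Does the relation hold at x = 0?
x = 0: LHS = -0³ + 3·0² + 2 = 2, RHS = 0² - 1 = -1; 2 ≤ -1 — FAILS

The relation fails at x = 0, so x = 0 is a counterexample.

Answer: No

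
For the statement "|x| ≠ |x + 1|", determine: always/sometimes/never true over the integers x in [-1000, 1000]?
Track d = LHS − RHS over the integers in [-1000, 1000]. Equality would need d = 0, but d changes sign only between consecutive integers, jumping over 0:
x = -1: LHS = |-1| = 1, RHS = |(-1) + 1| = |0| = 0; 1 ≠ 0 — holds  (d = 1)
x = 0: LHS = |0| = 0, RHS = |0 + 1| = |1| = 1; 0 ≠ 1 — holds  (d = -1)
Away from these crossings d keeps a constant sign, and checking every integer in [-1000, 1000] confirms d ≠ 0 throughout. Hence the two sides are never equal, so the relation holds for every integer in [-1000, 1000].

No counterexample exists.

Answer: Always true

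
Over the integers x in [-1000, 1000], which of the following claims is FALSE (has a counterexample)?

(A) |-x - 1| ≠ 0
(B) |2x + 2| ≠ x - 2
(A) x = -1: LHS = |-(-1) - 1| = |0| = 0; 0 ≠ 0 — FAILS

(B) Over all integers in [-1000, 1000], LHS − RHS is always positive; it is smallest at x = -1, where it equals 3:
x = -1: LHS = |2·(-1) + 2| = |0| = 0, RHS = (-1) - 2 = -3; 0 ≠ -3 — holds
At the ends of the range:
x = -1000: LHS = |2·(-1000) + 2| = |-1998| = 1998, RHS = (-1000) - 2 = -1002; 1998 ≠ -1002 — holds
x = 1000: LHS = |2·1000 + 2| = |2002| = 2002, RHS = 1000 - 2 = 998; 2002 ≠ 998 — holds
Hence LHS − RHS is never 0, i.e. the two sides are never equal, so the relation holds for every integer in [-1000, 1000].

Only (A) has a counterexample.

Answer: A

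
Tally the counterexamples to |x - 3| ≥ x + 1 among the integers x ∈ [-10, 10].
Counterexamples in [-10, 10]: {2, 3, 4, 5, 6, 7, 8, 9, 10}.

Counting them gives 9 values.

Answer: 9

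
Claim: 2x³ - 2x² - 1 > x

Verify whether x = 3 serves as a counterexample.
Substitute x = 3 into the relation:
x = 3: LHS = 2·3³ - 2·3² - 1 = 35; 35 > 3 — holds

The claim holds here, so x = 3 is not a counterexample. (A counterexample exists elsewhere, e.g. x = 0.)

Answer: No, x = 3 is not a counterexample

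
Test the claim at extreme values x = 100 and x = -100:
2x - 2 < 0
x = 100: LHS = 2·100 - 2 = 198; 198 < 0 — FAILS
x = -100: LHS = 2·(-100) - 2 = -202; -202 < 0 — holds

Answer: Partially: fails for x = 100, holds for x = -100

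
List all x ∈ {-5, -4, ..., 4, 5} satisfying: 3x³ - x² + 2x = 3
Track d = LHS − RHS over the integers in [-5, 5]. Equality would need d = 0, but d changes sign only between consecutive integers, jumping over 0:
x = 0: LHS = 3·0³ - 0² + 2·0 = 0; 0 = 3 — FAILS  (d = -3)
x = 1: LHS = 3·1³ - 1² + 2·1 = 4; 4 = 3 — FAILS  (d = 1)
Away from these crossings d keeps a constant sign, and checking every integer in [-5, 5] confirms d ≠ 0 throughout. Hence the two sides are never equal, so the claimed relation (=) fails for every integer in [-5, 5].

Answer: None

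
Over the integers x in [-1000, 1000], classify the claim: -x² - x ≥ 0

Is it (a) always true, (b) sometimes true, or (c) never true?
Holds at x = 0: LHS = -0² - 0 = 0; 0 ≥ 0 — holds
Fails at x = 1: LHS = -1² - 1 = -2; -2 ≥ 0 — FAILS
It is satisfied by some integers in the range but not all.

Answer: Sometimes true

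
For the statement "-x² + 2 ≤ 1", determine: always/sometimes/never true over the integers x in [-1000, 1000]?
Holds at x = 1: LHS = -1² + 2 = 1; 1 ≤ 1 — holds
Fails at x = 0: LHS = -0² + 2 = 2; 2 ≤ 1 — FAILS
It is satisfied by some integers in the range but not all.

Answer: Sometimes true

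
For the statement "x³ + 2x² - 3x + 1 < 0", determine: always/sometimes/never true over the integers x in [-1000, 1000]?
Holds at x = -4: LHS = (-4)³ + 2·(-4)² - 3·(-4) + 1 = -19; -19 < 0 — holds
Fails at x = 0: LHS = 0³ + 2·0² - 3·0 + 1 = 1; 1 < 0 — FAILS
It is satisfied by some integers in the range but not all.

Answer: Sometimes true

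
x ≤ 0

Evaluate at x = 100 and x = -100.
x = 100: 100 ≤ 0 — FAILS
x = -100: -100 ≤ 0 — holds

Answer: Partially: fails for x = 100, holds for x = -100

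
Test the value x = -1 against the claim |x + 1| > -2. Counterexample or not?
Substitute x = -1 into the relation:
x = -1: LHS = |(-1) + 1| = |0| = 0; 0 > -2 — holds

The relation holds at x = -1, so it is not a counterexample.

Answer: No, x = -1 is not a counterexample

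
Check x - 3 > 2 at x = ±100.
x = 100: LHS = 100 - 3 = 97; 97 > 2 — holds
x = -100: LHS = (-100) - 3 = -103; -103 > 2 — FAILS

Answer: Partially: holds for x = 100, fails for x = -100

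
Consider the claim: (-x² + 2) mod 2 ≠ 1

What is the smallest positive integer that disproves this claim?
Testing positive integers:
x = 1: LHS = (-1² + 2) mod 2 = 1 mod 2 = 1; 1 ≠ 1 — FAILS  ← smallest positive counterexample

Answer: x = 1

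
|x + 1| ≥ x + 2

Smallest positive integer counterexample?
Testing positive integers:
x = 1: LHS = |1 + 1| = |2| = 2, RHS = 1 + 2 = 3; 2 ≥ 3 — FAILS  ← smallest positive counterexample

Answer: x = 1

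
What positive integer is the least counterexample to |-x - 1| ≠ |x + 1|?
Testing positive integers:
x = 1: LHS = |-1 - 1| = |-2| = 2, RHS = |1 + 1| = |2| = 2; 2 ≠ 2 — FAILS  ← smallest positive counterexample

Answer: x = 1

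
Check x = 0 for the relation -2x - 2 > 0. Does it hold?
x = 0: LHS = -2·0 - 2 = -2; -2 > 0 — FAILS

The relation fails at x = 0, so x = 0 is a counterexample.

Answer: No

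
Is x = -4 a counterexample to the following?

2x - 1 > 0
Substitute x = -4 into the relation:
x = -4: LHS = 2·(-4) - 1 = -9; -9 > 0 — FAILS

Since the claim fails at x = -4, this value is a counterexample.

Answer: Yes, x = -4 is a counterexample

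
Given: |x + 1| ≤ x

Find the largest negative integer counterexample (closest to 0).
Testing negative integers from -1 downward:
x = -1: LHS = |(-1) + 1| = |0| = 0; 0 ≤ -1 — FAILS  ← closest negative counterexample to 0

Answer: x = -1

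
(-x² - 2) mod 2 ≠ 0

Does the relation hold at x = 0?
x = 0: LHS = (-0² - 2) mod 2 = (-2) mod 2 = 0; 0 ≠ 0 — FAILS

The relation fails at x = 0, so x = 0 is a counterexample.

Answer: No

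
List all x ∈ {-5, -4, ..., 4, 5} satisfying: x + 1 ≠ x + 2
Over all integers in [-5, 5], LHS − RHS is always negative; it is closest to 0 at x = 0, where it equals -1:
x = 0: LHS = 0 + 1 = 1, RHS = 0 + 2 = 2; 1 ≠ 2 — holds
At the ends of the range:
x = -5: LHS = (-5) + 1 = -4, RHS = (-5) + 2 = -3; -4 ≠ -3 — holds
x = 5: LHS = 5 + 1 = 6, RHS = 5 + 2 = 7; 6 ≠ 7 — holds
Hence LHS − RHS is never 0, i.e. the two sides are never equal, so the relation holds for every integer in [-5, 5].

Answer: All integers in [-5, 5]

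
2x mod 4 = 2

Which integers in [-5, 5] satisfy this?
Holds for: {-5, -3, -1, 1, 3, 5}
Fails for: {-4, -2, 0, 2, 4}

Answer: {-5, -3, -1, 1, 3, 5}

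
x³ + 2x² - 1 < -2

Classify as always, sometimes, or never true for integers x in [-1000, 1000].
Holds at x = -3: LHS = (-3)³ + 2·(-3)² - 1 = -10; -10 < -2 — holds
Fails at x = 0: LHS = 0³ + 2·0² - 1 = -1; -1 < -2 — FAILS
It is satisfied by some integers in the range but not all.

Answer: Sometimes true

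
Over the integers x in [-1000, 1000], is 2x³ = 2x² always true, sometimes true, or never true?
Holds at x = 0: LHS = 2·0³ = 0, RHS = 2·0² = 0; 0 = 0 — holds
Fails at x = -1: LHS = 2·(-1)³ = -2, RHS = 2·(-1)² = 2; -2 = 2 — FAILS
It is satisfied by some integers in the range but not all.

Answer: Sometimes true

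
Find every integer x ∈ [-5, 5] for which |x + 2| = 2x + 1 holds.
Holds for: {1}
Fails for: {-5, -4, -3, -2, -1, 0, 2, 3, 4, 5}

Answer: {1}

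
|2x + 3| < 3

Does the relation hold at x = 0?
x = 0: LHS = |2·0 + 3| = |3| = 3; 3 < 3 — FAILS

The relation fails at x = 0, so x = 0 is a counterexample.

Answer: No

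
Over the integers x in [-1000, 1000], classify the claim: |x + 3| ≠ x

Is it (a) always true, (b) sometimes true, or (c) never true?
Over all integers in [-1000, 1000], LHS − RHS is always positive; it is smallest at x = 0, where it equals 3:
x = 0: LHS = |0 + 3| = |3| = 3; 3 ≠ 0 — holds
At the ends of the range:
x = -1000: LHS = |(-1000) + 3| = |-997| = 997; 997 ≠ -1000 — holds
x = 1000: LHS = |1000 + 3| = |1003| = 1003; 1003 ≠ 1000 — holds
Hence LHS − RHS is never 0, i.e. the two sides are never equal, so the relation holds for every integer in [-1000, 1000].

No counterexample exists.

Answer: Always true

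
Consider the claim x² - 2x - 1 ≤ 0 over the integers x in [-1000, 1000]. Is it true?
The claim fails at x = -1:
x = -1: LHS = (-1)² - 2·(-1) - 1 = 2; 2 ≤ 0 — FAILS

Because a single integer refutes it, the statement is false.

Answer: False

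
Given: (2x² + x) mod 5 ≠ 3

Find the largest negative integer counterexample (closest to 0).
Testing negative integers from -1 downward:
x = -1: LHS = (2·(-1)² + (-1)) mod 5 = 1 mod 5 = 1; 1 ≠ 3 — holds
x = -2: LHS = (2·(-2)² + (-2)) mod 5 = 6 mod 5 = 1; 1 ≠ 3 — holds
x = -3: LHS = (2·(-3)² + (-3)) mod 5 = 15 mod 5 = 0; 0 ≠ 3 — holds
x = -4: LHS = (2·(-4)² + (-4)) mod 5 = 28 mod 5 = 3; 3 ≠ 3 — FAILS  ← closest negative counterexample to 0

Answer: x = -4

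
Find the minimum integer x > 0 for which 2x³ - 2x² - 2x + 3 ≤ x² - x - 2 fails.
Testing positive integers:
x = 1: LHS = 2·1³ - 2·1² - 2·1 + 3 = 1, RHS = 1² - 1 - 2 = -2; 1 ≤ -2 — FAILS  ← smallest positive counterexample

Answer: x = 1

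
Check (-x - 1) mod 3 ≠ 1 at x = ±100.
x = 100: LHS = (-100 - 1) mod 3 = (-101) mod 3 = 1; 1 ≠ 1 — FAILS
x = -100: LHS = (-(-100) - 1) mod 3 = 99 mod 3 = 0; 0 ≠ 1 — holds

Answer: Partially: fails for x = 100, holds for x = -100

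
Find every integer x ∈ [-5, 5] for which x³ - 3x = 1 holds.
Track d = LHS − RHS over the integers in [-5, 5]. Equality would need d = 0, but d changes sign only between consecutive integers, jumping over 0:
x = -2: LHS = (-2)³ - 3·(-2) = -2; -2 = 1 — FAILS  (d = -3)
x = -1: LHS = (-1)³ - 3·(-1) = 2; 2 = 1 — FAILS  (d = 1)
x = -1: LHS = (-1)³ - 3·(-1) = 2; 2 = 1 — FAILS  (d = 1)
x = 0: LHS = 0³ - 3·0 = 0; 0 = 1 — FAILS  (d = -1)
x = 1: LHS = 1³ - 3·1 = -2; -2 = 1 — FAILS  (d = -3)
x = 2: LHS = 2³ - 3·2 = 2; 2 = 1 — FAILS  (d = 1)
Away from these crossings d keeps a constant sign, and checking every integer in [-5, 5] confirms d ≠ 0 throughout. Hence the two sides are never equal, so the claimed relation (=) fails for every integer in [-5, 5].

Answer: None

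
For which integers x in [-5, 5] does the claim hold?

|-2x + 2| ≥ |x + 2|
Holds for: {-5, -4, -3, -2, -1, 0, 4, 5}
Fails for: {1, 2, 3}

Answer: {-5, -4, -3, -2, -1, 0, 4, 5}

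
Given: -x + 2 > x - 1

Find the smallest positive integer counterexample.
Testing positive integers:
x = 1: LHS = -1 + 2 = 1, RHS = 1 - 1 = 0; 1 > 0 — holds
x = 2: LHS = -2 + 2 = 0, RHS = 2 - 1 = 1; 0 > 1 — FAILS  ← smallest positive counterexample

Answer: x = 2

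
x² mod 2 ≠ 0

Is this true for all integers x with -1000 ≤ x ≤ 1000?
The claim fails at x = 0:
x = 0: LHS = (0²) mod 2 = 0 mod 2 = 0; 0 ≠ 0 — FAILS

Because a single integer refutes it, the statement is false.

Answer: False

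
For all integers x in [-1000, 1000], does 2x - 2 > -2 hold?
The claim fails at x = 0:
x = 0: LHS = 2·0 - 2 = -2; -2 > -2 — FAILS

Because a single integer refutes it, the statement is false.

Answer: False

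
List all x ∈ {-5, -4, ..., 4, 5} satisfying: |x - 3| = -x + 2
Over all integers in [-5, 5], LHS − RHS is always positive; it is smallest at x = 0, where it equals 1:
x = 0: LHS = |0 - 3| = |-3| = 3, RHS = -0 + 2 = 2; 3 = 2 — FAILS
At the ends of the range:
x = -5: LHS = |(-5) - 3| = |-8| = 8, RHS = -(-5) + 2 = 7; 8 = 7 — FAILS
x = 5: LHS = |5 - 3| = |2| = 2, RHS = -5 + 2 = -3; 2 = -3 — FAILS
Hence LHS − RHS is never 0, i.e. the two sides are never equal, so the claimed relation (=) fails for every integer in [-5, 5].

Answer: None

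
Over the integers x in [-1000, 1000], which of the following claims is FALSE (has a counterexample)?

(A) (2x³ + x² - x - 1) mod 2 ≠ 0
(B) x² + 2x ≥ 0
(A) For a polynomial with integer coefficients, its value mod 2 depends only on x mod 2, so it suffices to check one representative of each residue class, x = 0, 1:
x = 0: LHS = (2·0³ + 0² - 0 - 1) mod 2 = (-1) mod 2 = 1; 1 ≠ 0 — holds
x = 1: LHS = (2·1³ + 1² - 1 - 1) mod 2 = 1 mod 2 = 1; 1 ≠ 0 — holds
The relation holds in every residue class, so the relation holds for every integer in [-1000, 1000].

(B) x = -1: LHS = (-1)² + 2·(-1) = -1; -1 ≥ 0 — FAILS

Only (B) has a counterexample.

Answer: B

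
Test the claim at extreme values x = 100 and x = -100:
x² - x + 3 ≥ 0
x = 100: LHS = 100² - 100 + 3 = 9903; 9903 ≥ 0 — holds
x = -100: LHS = (-100)² - (-100) + 3 = 10103; 10103 ≥ 0 — holds

Answer: Yes, holds for both x = 100 and x = -100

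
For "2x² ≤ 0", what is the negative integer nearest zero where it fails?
Testing negative integers from -1 downward:
x = -1: LHS = 2·(-1)² = 2; 2 ≤ 0 — FAILS  ← closest negative counterexample to 0

Answer: x = -1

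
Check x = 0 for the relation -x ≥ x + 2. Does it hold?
x = 0: LHS = -0 = 0, RHS = 0 + 2 = 2; 0 ≥ 2 — FAILS

The relation fails at x = 0, so x = 0 is a counterexample.

Answer: No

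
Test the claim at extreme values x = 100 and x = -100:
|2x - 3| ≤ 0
x = 100: LHS = |2·100 - 3| = |197| = 197; 197 ≤ 0 — FAILS
x = -100: LHS = |2·(-100) - 3| = |-203| = 203; 203 ≤ 0 — FAILS

Answer: No, fails for both x = 100 and x = -100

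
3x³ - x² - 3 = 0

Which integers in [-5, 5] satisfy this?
Track d = LHS − RHS over the integers in [-5, 5]. Equality would need d = 0, but d changes sign only between consecutive integers, jumping over 0:
x = 1: LHS = 3·1³ - 1² - 3 = -1; -1 = 0 — FAILS  (d = -1)
x = 2: LHS = 3·2³ - 2² - 3 = 17; 17 = 0 — FAILS  (d = 17)
Away from these crossings d keeps a constant sign, and checking every integer in [-5, 5] confirms d ≠ 0 throughout. Hence the two sides are never equal, so the claimed relation (=) fails for every integer in [-5, 5].

Answer: None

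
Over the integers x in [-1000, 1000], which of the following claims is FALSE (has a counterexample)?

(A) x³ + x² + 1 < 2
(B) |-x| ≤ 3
(A) x = 1: LHS = 1³ + 1² + 1 = 3; 3 < 2 — FAILS
(B) x = 4: LHS = |-4| = 4; 4 ≤ 3 — FAILS

Answer: Both A and B are false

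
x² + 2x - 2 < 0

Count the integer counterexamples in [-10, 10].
Counterexamples in [-10, 10]: {-10, -9, -8, -7, -6, -5, -4, -3, 1, 2, 3, 4, 5, 6, 7, 8, 9, 10}.

Counting them gives 18 values.

Answer: 18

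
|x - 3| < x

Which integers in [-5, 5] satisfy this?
Holds for: {2, 3, 4, 5}
Fails for: {-5, -4, -3, -2, -1, 0, 1}

Answer: {2, 3, 4, 5}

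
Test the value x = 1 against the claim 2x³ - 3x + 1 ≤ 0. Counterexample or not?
Substitute x = 1 into the relation:
x = 1: LHS = 2·1³ - 3·1 + 1 = 0; 0 ≤ 0 — holds

The claim holds here, so x = 1 is not a counterexample. (A counterexample exists elsewhere, e.g. x = 0.)

Answer: No, x = 1 is not a counterexample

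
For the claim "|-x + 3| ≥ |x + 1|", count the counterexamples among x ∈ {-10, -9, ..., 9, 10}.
Counterexamples in [-10, 10]: {2, 3, 4, 5, 6, 7, 8, 9, 10}.

Counting them gives 9 values.

Answer: 9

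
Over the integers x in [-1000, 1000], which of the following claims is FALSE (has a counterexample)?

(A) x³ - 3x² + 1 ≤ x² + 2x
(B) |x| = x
(A) x = 0: LHS = 0³ - 3·0² + 1 = 1, RHS = 0² + 2·0 = 0; 1 ≤ 0 — FAILS
(B) x = -1: LHS = |-1| = 1; 1 = -1 — FAILS

Answer: Both A and B are false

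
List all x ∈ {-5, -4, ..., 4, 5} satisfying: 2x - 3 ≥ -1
Holds for: {1, 2, 3, 4, 5}
Fails for: {-5, -4, -3, -2, -1, 0}

Answer: {1, 2, 3, 4, 5}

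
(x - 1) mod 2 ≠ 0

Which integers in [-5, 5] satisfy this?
Holds for: {-4, -2, 0, 2, 4}
Fails for: {-5, -3, -1, 1, 3, 5}

Answer: {-4, -2, 0, 2, 4}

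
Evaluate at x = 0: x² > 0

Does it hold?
x = 0: LHS = 0² = 0; 0 > 0 — FAILS

The relation fails at x = 0, so x = 0 is a counterexample.

Answer: No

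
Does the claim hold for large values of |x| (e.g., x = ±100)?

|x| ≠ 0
x = 100: LHS = |100| = 100; 100 ≠ 0 — holds
x = -100: LHS = |-100| = 100; 100 ≠ 0 — holds

Answer: Yes, holds for both x = 100 and x = -100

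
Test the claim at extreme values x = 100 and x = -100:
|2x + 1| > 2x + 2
x = 100: LHS = |2·100 + 1| = |201| = 201, RHS = 2·100 + 2 = 202; 201 > 202 — FAILS
x = -100: LHS = |2·(-100) + 1| = |-199| = 199, RHS = 2·(-100) + 2 = -198; 199 > -198 — holds

Answer: Partially: fails for x = 100, holds for x = -100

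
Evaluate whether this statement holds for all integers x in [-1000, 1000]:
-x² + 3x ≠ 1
Track d = LHS − RHS over the integers in [-1000, 1000]. Equality would need d = 0, but d changes sign only between consecutive integers, jumping over 0:
x = 0: LHS = -0² + 3·0 = 0; 0 ≠ 1 — holds  (d = -1)
x = 1: LHS = -1² + 3·1 = 2; 2 ≠ 1 — holds  (d = 1)
x = 2: LHS = -2² + 3·2 = 2; 2 ≠ 1 — holds  (d = 1)
x = 3: LHS = -3² + 3·3 = 0; 0 ≠ 1 — holds  (d = -1)
Away from these crossings d keeps a constant sign, and checking every integer in [-1000, 1000] confirms d ≠ 0 throughout. Hence the two sides are never equal, so the relation holds for every integer in [-1000, 1000].

No counterexample exists.

Answer: True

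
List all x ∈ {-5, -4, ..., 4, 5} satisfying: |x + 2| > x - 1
Over all integers in [-5, 5], LHS − RHS is smallest at x = 0, where it equals 3:
x = 0: LHS = |0 + 2| = |2| = 2, RHS = 0 - 1 = -1; 2 > -1 — holds
At the ends of the range:
x = -5: LHS = |(-5) + 2| = |-3| = 3, RHS = (-5) - 1 = -6; 3 > -6 — holds
x = 5: LHS = |5 + 2| = |7| = 7, RHS = 5 - 1 = 4; 7 > 4 — holds
Hence LHS − RHS is never zero or negative, i.e. LHS > RHS throughout, so the relation holds for every integer in [-5, 5].

Answer: All integers in [-5, 5]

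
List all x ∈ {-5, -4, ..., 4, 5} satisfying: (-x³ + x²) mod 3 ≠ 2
Holds for: {-5, -3, -2, 0, 1, 3, 4}
Fails for: {-4, -1, 2, 5}

Answer: {-5, -3, -2, 0, 1, 3, 4}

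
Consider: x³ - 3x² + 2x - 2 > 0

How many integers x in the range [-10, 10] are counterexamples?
Counterexamples in [-10, 10]: {-10, -9, -8, -7, -6, -5, -4, -3, -2, -1, 0, 1, 2}.

Counting them gives 13 values.

Answer: 13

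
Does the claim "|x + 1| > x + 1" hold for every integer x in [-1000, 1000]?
The claim fails at x = 0:
x = 0: LHS = |0 + 1| = |1| = 1, RHS = 0 + 1 = 1; 1 > 1 — FAILS

Because a single integer refutes it, the statement is false.

Answer: False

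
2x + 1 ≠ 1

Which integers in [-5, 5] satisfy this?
Holds for: {-5, -4, -3, -2, -1, 1, 2, 3, 4, 5}
Fails for: {0}

Answer: {-5, -4, -3, -2, -1, 1, 2, 3, 4, 5}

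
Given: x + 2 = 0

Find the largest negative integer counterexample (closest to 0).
Testing negative integers from -1 downward:
x = -1: LHS = (-1) + 2 = 1; 1 = 0 — FAILS  ← closest negative counterexample to 0

Answer: x = -1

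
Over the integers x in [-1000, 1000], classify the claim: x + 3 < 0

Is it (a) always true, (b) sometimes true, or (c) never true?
Holds at x = -4: LHS = (-4) + 3 = -1; -1 < 0 — holds
Fails at x = 0: LHS = 0 + 3 = 3; 3 < 0 — FAILS
It is satisfied by some integers in the range but not all.

Answer: Sometimes true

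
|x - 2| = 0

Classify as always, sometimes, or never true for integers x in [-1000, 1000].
Holds at x = 2: LHS = |2 - 2| = |0| = 0; 0 = 0 — holds
Fails at x = 0: LHS = |0 - 2| = |-2| = 2; 2 = 0 — FAILS
It is satisfied by some integers in the range but not all.

Answer: Sometimes true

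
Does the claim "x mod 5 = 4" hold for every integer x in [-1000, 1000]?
The claim fails at x = 0:
x = 0: LHS = 0 mod 5 = 0; 0 = 4 — FAILS

Because a single integer refutes it, the statement is false.

Answer: False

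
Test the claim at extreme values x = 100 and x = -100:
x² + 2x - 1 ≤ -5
x = 100: LHS = 100² + 2·100 - 1 = 10199; 10199 ≤ -5 — FAILS
x = -100: LHS = (-100)² + 2·(-100) - 1 = 9799; 9799 ≤ -5 — FAILS

Answer: No, fails for both x = 100 and x = -100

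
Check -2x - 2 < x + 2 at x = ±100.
x = 100: LHS = -2·100 - 2 = -202, RHS = 100 + 2 = 102; -202 < 102 — holds
x = -100: LHS = -2·(-100) - 2 = 198, RHS = (-100) + 2 = -98; 198 < -98 — FAILS

Answer: Partially: holds for x = 100, fails for x = -100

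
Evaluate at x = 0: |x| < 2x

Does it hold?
x = 0: LHS = |0| = 0, RHS = 2·0 = 0; 0 < 0 — FAILS

The relation fails at x = 0, so x = 0 is a counterexample.

Answer: No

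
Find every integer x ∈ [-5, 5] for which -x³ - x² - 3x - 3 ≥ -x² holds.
Holds for: {-5, -4, -3, -2, -1}
Fails for: {0, 1, 2, 3, 4, 5}

Answer: {-5, -4, -3, -2, -1}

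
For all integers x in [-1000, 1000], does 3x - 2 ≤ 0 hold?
The claim fails at x = 1:
x = 1: LHS = 3·1 - 2 = 1; 1 ≤ 0 — FAILS

Because a single integer refutes it, the statement is false.

Answer: False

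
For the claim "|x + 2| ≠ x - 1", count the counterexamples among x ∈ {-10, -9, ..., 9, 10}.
Over all integers in [-10, 10], LHS − RHS is always positive; it is smallest at x = 0, where it equals 3:
x = 0: LHS = |0 + 2| = |2| = 2, RHS = 0 - 1 = -1; 2 ≠ -1 — holds
At the ends of the range:
x = -10: LHS = |(-10) + 2| = |-8| = 8, RHS = (-10) - 1 = -11; 8 ≠ -11 — holds
x = 10: LHS = |10 + 2| = |12| = 12, RHS = 10 - 1 = 9; 12 ≠ 9 — holds
Hence LHS − RHS is never 0, i.e. the two sides are never equal, so the relation holds for every integer in [-10, 10].

No counterexample appears in that range.

Answer: 0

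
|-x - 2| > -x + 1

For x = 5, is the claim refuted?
Substitute x = 5 into the relation:
x = 5: LHS = |-5 - 2| = |-7| = 7, RHS = -5 + 1 = -4; 7 > -4 — holds

The claim holds here, so x = 5 is not a counterexample. (A counterexample exists elsewhere, e.g. x = -1.)

Answer: No, x = 5 is not a counterexample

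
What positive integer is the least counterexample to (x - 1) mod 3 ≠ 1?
Testing positive integers:
x = 1: LHS = (1 - 1) mod 3 = 0 mod 3 = 0; 0 ≠ 1 — holds
x = 2: LHS = (2 - 1) mod 3 = 1 mod 3 = 1; 1 ≠ 1 — FAILS  ← smallest positive counterexample

Answer: x = 2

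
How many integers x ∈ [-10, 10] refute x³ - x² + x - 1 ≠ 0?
Counterexamples in [-10, 10]: {1}.

Counting them gives 1 values.

Answer: 1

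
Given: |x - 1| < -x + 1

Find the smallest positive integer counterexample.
Testing positive integers:
x = 1: LHS = |1 - 1| = |0| = 0, RHS = -1 + 1 = 0; 0 < 0 — FAILS  ← smallest positive counterexample

Answer: x = 1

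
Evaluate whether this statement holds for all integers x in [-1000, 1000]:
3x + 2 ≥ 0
The claim fails at x = -1:
x = -1: LHS = 3·(-1) + 2 = -1; -1 ≥ 0 — FAILS

Because a single integer refutes it, the statement is false.

Answer: False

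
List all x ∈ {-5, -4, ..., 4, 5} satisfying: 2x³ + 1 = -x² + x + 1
Holds for: {-1, 0}
Fails for: {-5, -4, -3, -2, 1, 2, 3, 4, 5}

Answer: {-1, 0}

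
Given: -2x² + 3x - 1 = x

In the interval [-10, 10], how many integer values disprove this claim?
Counterexamples in [-10, 10]: {-10, -9, -8, -7, -6, -5, -4, -3, -2, -1, 0, 1, 2, 3, 4, 5, 6, 7, 8, 9, 10}.

Counting them gives 21 values.

Answer: 21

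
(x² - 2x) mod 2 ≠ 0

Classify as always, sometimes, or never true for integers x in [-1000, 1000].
Holds at x = 1: LHS = (1² - 2·1) mod 2 = (-1) mod 2 = 1; 1 ≠ 0 — holds
Fails at x = 0: LHS = (0² - 2·0) mod 2 = 0 mod 2 = 0; 0 ≠ 0 — FAILS
It is satisfied by some integers in the range but not all.

Answer: Sometimes true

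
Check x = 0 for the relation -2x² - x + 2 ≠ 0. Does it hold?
x = 0: LHS = -2·0² - 0 + 2 = 2; 2 ≠ 0 — holds

The relation is satisfied at x = 0.

Answer: Yes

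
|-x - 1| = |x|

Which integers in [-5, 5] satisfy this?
Track d = LHS − RHS over the integers in [-5, 5]. Equality would need d = 0, but d changes sign only between consecutive integers, jumping over 0:
x = -1: LHS = |-(-1) - 1| = |0| = 0, RHS = |-1| = 1; 0 = 1 — FAILS  (d = -1)
x = 0: LHS = |-0 - 1| = |-1| = 1, RHS = |0| = 0; 1 = 0 — FAILS  (d = 1)
Away from these crossings d keeps a constant sign, and checking every integer in [-5, 5] confirms d ≠ 0 throughout. Hence the two sides are never equal, so the claimed relation (=) fails for every integer in [-5, 5].

Answer: None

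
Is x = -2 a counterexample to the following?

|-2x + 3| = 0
Substitute x = -2 into the relation:
x = -2: LHS = |-2·(-2) + 3| = |7| = 7; 7 = 0 — FAILS

Since the claim fails at x = -2, this value is a counterexample.

Answer: Yes, x = -2 is a counterexample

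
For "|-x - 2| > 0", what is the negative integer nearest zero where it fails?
Testing negative integers from -1 downward:
x = -1: LHS = |-(-1) - 2| = |-1| = 1; 1 > 0 — holds
x = -2: LHS = |-(-2) - 2| = |0| = 0; 0 > 0 — FAILS  ← closest negative counterexample to 0

Answer: x = -2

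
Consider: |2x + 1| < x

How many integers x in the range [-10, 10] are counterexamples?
Counterexamples in [-10, 10]: {-10, -9, -8, -7, -6, -5, -4, -3, -2, -1, 0, 1, 2, 3, 4, 5, 6, 7, 8, 9, 10}.

Counting them gives 21 values.

Answer: 21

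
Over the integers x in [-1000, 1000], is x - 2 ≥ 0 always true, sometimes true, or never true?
Holds at x = 2: LHS = 2 - 2 = 0; 0 ≥ 0 — holds
Fails at x = 0: LHS = 0 - 2 = -2; -2 ≥ 0 — FAILS
It is satisfied by some integers in the range but not all.

Answer: Sometimes true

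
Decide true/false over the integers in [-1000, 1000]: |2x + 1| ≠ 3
The claim fails at x = 1:
x = 1: LHS = |2·1 + 1| = |3| = 3; 3 ≠ 3 — FAILS

Because a single integer refutes it, the statement is false.

Answer: False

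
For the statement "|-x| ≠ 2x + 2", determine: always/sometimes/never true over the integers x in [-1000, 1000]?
Track d = LHS − RHS over the integers in [-1000, 1000]. Equality would need d = 0, but d changes sign only between consecutive integers, jumping over 0:
x = -1: LHS = |-(-1)| = |1| = 1, RHS = 2·(-1) + 2 = 0; 1 ≠ 0 — holds  (d = 1)
x = 0: LHS = |-0| = |0| = 0, RHS = 2·0 + 2 = 2; 0 ≠ 2 — holds  (d = -2)
Away from these crossings d keeps a constant sign, and checking every integer in [-1000, 1000] confirms d ≠ 0 throughout. Hence the two sides are never equal, so the relation holds for every integer in [-1000, 1000].

No counterexample exists.

Answer: Always true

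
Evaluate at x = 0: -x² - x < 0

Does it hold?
x = 0: LHS = -0² - 0 = 0; 0 < 0 — FAILS

The relation fails at x = 0, so x = 0 is a counterexample.

Answer: No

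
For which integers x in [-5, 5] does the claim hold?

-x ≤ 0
Holds for: {0, 1, 2, 3, 4, 5}
Fails for: {-5, -4, -3, -2, -1}

Answer: {0, 1, 2, 3, 4, 5}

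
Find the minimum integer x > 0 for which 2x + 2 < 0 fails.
Testing positive integers:
x = 1: LHS = 2·1 + 2 = 4; 4 < 0 — FAILS  ← smallest positive counterexample

Answer: x = 1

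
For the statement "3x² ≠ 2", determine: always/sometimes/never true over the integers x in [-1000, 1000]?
Track d = LHS − RHS over the integers in [-1000, 1000]. Equality would need d = 0, but d changes sign only between consecutive integers, jumping over 0:
x = -1: LHS = 3·(-1)² = 3; 3 ≠ 2 — holds  (d = 1)
x = 0: LHS = 3·0² = 0; 0 ≠ 2 — holds  (d = -2)
x = 0: LHS = 3·0² = 0; 0 ≠ 2 — holds  (d = -2)
x = 1: LHS = 3·1² = 3; 3 ≠ 2 — holds  (d = 1)
Away from these crossings d keeps a constant sign, and checking every integer in [-1000, 1000] confirms d ≠ 0 throughout. Hence the two sides are never equal, so the relation holds for every integer in [-1000, 1000].

No counterexample exists.

Answer: Always true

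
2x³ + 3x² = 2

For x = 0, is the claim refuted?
Substitute x = 0 into the relation:
x = 0: LHS = 2·0³ + 3·0² = 0; 0 = 2 — FAILS

Since the claim fails at x = 0, this value is a counterexample.

Answer: Yes, x = 0 is a counterexample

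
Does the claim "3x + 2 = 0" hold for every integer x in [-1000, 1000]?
The claim fails at x = 0:
x = 0: LHS = 3·0 + 2 = 2; 2 = 0 — FAILS

Because a single integer refutes it, the statement is false.

Answer: False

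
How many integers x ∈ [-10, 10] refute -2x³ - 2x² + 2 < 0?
Counterexamples in [-10, 10]: {-10, -9, -8, -7, -6, -5, -4, -3, -2, -1, 0}.

Counting them gives 11 values.

Answer: 11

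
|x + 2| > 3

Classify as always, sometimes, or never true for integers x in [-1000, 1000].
Holds at x = 2: LHS = |2 + 2| = |4| = 4; 4 > 3 — holds
Fails at x = 0: LHS = |0 + 2| = |2| = 2; 2 > 3 — FAILS
It is satisfied by some integers in the range but not all.

Answer: Sometimes true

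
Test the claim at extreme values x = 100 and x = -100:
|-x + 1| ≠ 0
x = 100: LHS = |-100 + 1| = |-99| = 99; 99 ≠ 0 — holds
x = -100: LHS = |-(-100) + 1| = |101| = 101; 101 ≠ 0 — holds

Answer: Yes, holds for both x = 100 and x = -100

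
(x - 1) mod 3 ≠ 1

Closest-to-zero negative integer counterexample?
Testing negative integers from -1 downward:
x = -1: LHS = ((-1) - 1) mod 3 = (-2) mod 3 = 1; 1 ≠ 1 — FAILS  ← closest negative counterexample to 0

Answer: x = -1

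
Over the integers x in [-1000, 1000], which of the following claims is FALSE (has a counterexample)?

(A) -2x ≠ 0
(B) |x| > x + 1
(A) x = 0: LHS = -2·0 = 0; 0 ≠ 0 — FAILS
(B) x = 0: LHS = |0| = 0, RHS = 0 + 1 = 1; 0 > 1 — FAILS

Answer: Both A and B are false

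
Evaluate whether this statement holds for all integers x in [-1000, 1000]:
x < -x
The claim fails at x = 0:
x = 0: RHS = -0 = 0; 0 < 0 — FAILS

Because a single integer refutes it, the statement is false.

Answer: False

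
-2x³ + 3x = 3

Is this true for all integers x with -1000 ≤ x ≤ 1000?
The claim fails at x = 0:
x = 0: LHS = -2·0³ + 3·0 = 0; 0 = 3 — FAILS

Because a single integer refutes it, the statement is false.

Answer: False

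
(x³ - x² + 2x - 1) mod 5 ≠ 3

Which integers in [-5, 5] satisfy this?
Holds for: {-5, -4, -3, -1, 0, 1, 2, 4, 5}
Fails for: {-2, 3}

Answer: {-5, -4, -3, -1, 0, 1, 2, 4, 5}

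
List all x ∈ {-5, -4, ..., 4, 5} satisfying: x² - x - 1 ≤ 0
Holds for: {0, 1}
Fails for: {-5, -4, -3, -2, -1, 2, 3, 4, 5}

Answer: {0, 1}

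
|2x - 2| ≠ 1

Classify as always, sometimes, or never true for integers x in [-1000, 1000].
Track d = LHS − RHS over the integers in [-1000, 1000]. Equality would need d = 0, but d changes sign only between consecutive integers, jumping over 0:
x = 0: LHS = |2·0 - 2| = |-2| = 2; 2 ≠ 1 — holds  (d = 1)
x = 1: LHS = |2·1 - 2| = |0| = 0; 0 ≠ 1 — holds  (d = -1)
x = 1: LHS = |2·1 - 2| = |0| = 0; 0 ≠ 1 — holds  (d = -1)
x = 2: LHS = |2·2 - 2| = |2| = 2; 2 ≠ 1 — holds  (d = 1)
Away from these crossings d keeps a constant sign, and checking every integer in [-1000, 1000] confirms d ≠ 0 throughout. Hence the two sides are never equal, so the relation holds for every integer in [-1000, 1000].

No counterexample exists.

Answer: Always true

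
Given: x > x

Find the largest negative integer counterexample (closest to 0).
Testing negative integers from -1 downward:
x = -1: -1 > -1 — FAILS  ← closest negative counterexample to 0

Answer: x = -1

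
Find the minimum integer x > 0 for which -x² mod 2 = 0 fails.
Testing positive integers:
x = 1: LHS = (-1²) mod 2 = (-1) mod 2 = 1; 1 = 0 — FAILS  ← smallest positive counterexample

Answer: x = 1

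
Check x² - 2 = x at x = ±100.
x = 100: LHS = 100² - 2 = 9998; 9998 = 100 — FAILS
x = -100: LHS = (-100)² - 2 = 9998; 9998 = -100 — FAILS

Answer: No, fails for both x = 100 and x = -100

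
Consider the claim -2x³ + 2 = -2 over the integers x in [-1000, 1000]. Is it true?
The claim fails at x = 0:
x = 0: LHS = -2·0³ + 2 = 2; 2 = -2 — FAILS

Because a single integer refutes it, the statement is false.

Answer: False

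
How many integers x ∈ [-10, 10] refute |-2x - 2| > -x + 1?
Counterexamples in [-10, 10]: {-3, -2, -1}.

Counting them gives 3 values.

Answer: 3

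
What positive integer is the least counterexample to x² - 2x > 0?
Testing positive integers:
x = 1: LHS = 1² - 2·1 = -1; -1 > 0 — FAILS  ← smallest positive counterexample

Answer: x = 1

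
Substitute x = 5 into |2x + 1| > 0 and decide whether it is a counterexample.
Substitute x = 5 into the relation:
x = 5: LHS = |2·5 + 1| = |11| = 11; 11 > 0 — holds

The relation holds at x = 5, so it is not a counterexample.

Answer: No, x = 5 is not a counterexample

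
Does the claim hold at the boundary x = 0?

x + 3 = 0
x = 0: LHS = 0 + 3 = 3; 3 = 0 — FAILS

The relation fails at x = 0, so x = 0 is a counterexample.

Answer: No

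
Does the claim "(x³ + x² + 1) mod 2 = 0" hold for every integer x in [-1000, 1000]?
The claim fails at x = 0:
x = 0: LHS = (0³ + 0² + 1) mod 2 = 1 mod 2 = 1; 1 = 0 — FAILS

Because a single integer refutes it, the statement is false.

Answer: False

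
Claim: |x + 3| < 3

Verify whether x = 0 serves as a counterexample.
Substitute x = 0 into the relation:
x = 0: LHS = |0 + 3| = |3| = 3; 3 < 3 — FAILS

Since the claim fails at x = 0, this value is a counterexample.

Answer: Yes, x = 0 is a counterexample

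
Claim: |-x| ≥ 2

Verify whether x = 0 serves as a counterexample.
Substitute x = 0 into the relation:
x = 0: LHS = |-0| = |0| = 0; 0 ≥ 2 — FAILS

Since the claim fails at x = 0, this value is a counterexample.

Answer: Yes, x = 0 is a counterexample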